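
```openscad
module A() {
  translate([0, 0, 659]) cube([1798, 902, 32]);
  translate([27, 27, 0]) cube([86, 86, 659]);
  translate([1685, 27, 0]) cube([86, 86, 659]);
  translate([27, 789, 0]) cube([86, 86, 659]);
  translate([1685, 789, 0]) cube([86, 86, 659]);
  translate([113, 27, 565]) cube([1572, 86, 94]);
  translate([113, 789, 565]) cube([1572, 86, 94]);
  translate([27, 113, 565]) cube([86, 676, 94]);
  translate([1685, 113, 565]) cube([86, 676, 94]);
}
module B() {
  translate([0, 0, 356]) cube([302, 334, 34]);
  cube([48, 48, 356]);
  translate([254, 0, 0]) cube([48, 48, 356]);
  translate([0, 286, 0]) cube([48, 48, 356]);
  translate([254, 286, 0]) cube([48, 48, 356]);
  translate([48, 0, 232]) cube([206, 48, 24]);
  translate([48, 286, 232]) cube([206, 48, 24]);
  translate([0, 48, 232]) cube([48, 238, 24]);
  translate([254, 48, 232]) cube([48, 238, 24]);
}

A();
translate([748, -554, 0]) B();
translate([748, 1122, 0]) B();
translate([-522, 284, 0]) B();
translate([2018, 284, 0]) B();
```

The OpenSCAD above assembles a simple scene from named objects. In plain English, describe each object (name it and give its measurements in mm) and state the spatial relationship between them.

A is a rectangular dining table. The top is 1798×902×32 mm with its upper surface at z = 691 mm. It stands on four 86×86 mm square legs, each inset 27 mm from the nearest pair of top edges, running from the floor to the underside of the top. Four apron rails, 86 mm thick and 94 mm tall, run between adjacent legs with their top edges flush with the underside of the top and their outer faces flush with the legs' outer faces.

B is a simple wooden stool: a rectangular seat 302 mm (x) by 334 mm (y), 34 mm thick, top face at z = 390 mm, on four square legs, each 48×48 mm in cross-section. The legs rest on z = 0, each flush with a corner of the seat. Four stretchers, 48 mm wide and 24 mm tall, connect adjacent legs with their undersides at z = 232 mm, each running between the inner faces of the legs it joins and aligned with the legs' outer faces on the other axis.

Four stools sit around the table at the −y, +y, −x, +x sides.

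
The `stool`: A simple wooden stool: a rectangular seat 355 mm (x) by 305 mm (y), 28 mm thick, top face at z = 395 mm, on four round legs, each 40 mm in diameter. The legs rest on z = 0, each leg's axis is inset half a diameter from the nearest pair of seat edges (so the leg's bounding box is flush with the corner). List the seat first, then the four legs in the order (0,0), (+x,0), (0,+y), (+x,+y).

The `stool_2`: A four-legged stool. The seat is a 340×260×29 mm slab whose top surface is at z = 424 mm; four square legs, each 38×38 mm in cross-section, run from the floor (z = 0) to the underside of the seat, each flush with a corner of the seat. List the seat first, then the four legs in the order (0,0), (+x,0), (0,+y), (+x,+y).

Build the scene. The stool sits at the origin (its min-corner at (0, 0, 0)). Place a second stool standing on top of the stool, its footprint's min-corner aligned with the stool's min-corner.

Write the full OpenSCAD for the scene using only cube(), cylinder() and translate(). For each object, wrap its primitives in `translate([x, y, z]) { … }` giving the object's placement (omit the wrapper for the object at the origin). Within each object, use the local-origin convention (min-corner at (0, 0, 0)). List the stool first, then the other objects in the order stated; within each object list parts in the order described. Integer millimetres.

translate([0, 0, 367]) cube([355, 305, 28]);
translate([20, 20, 0]) cylinder(h = 367, r = 20);
translate([335, 20, 0]) cylinder(h = 367, r = 20);
translate([20, 285, 0]) cylinder(h = 367, r = 20);
translate([335, 285, 0]) cylinder(h = 367, r = 20);
translate([0, 0, 395]) {
  translate([0, 0, 395]) cube([340, 260, 29]);
  cube([38, 38, 395]);
  translate([302, 0, 0]) cube([38, 38, 395]);
  translate([0, 222, 0]) cube([38, 38, 395]);
  translate([302, 222, 0]) cube([38, 38, 395]);
}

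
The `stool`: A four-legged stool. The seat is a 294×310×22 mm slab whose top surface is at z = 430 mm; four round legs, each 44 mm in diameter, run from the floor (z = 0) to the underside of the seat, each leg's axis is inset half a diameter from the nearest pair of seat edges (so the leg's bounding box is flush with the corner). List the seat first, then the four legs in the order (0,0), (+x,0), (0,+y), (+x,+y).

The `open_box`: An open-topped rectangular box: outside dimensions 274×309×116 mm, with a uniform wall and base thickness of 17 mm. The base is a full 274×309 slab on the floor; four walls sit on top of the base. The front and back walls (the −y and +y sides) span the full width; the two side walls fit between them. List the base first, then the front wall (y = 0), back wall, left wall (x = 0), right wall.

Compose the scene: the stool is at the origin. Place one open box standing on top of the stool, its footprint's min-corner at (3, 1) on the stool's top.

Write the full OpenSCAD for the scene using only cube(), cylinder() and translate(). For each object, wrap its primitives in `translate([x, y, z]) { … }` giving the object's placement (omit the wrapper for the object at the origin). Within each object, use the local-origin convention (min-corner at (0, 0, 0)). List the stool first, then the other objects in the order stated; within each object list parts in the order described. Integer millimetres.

translate([0, 0, 408]) cube([294, 310, 22]);
translate([22, 22, 0]) cylinder(h = 408, r = 22);
translate([272, 22, 0]) cylinder(h = 408, r = 22);
translate([22, 288, 0]) cylinder(h = 408, r = 22);
translate([272, 288, 0]) cylinder(h = 408, r = 22);
translate([3, 1, 430]) {
  cube([274, 309, 17]);
  translate([0, 0, 17]) cube([274, 17, 99]);
  translate([0, 292, 17]) cube([274, 17, 99]);
  translate([0, 17, 17]) cube([17, 275, 99]);
  translate([257, 17, 17]) cube([17, 275, 99]);
}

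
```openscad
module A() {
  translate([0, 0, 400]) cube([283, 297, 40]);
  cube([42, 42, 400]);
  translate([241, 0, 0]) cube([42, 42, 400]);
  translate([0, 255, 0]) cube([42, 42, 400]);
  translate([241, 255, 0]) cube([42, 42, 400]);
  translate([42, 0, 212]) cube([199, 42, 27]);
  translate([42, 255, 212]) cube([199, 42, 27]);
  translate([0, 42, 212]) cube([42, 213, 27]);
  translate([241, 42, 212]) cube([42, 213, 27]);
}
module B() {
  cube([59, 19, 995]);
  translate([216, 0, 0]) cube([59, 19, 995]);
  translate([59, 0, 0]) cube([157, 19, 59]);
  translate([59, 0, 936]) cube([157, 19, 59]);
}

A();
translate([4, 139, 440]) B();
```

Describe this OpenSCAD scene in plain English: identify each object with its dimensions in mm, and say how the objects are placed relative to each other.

A is a simple wooden stool: a rectangular seat 283 mm (x) by 297 mm (y), 40 mm thick, top face at z = 440 mm, on four square legs, each 42×42 mm in cross-section. The legs rest on z = 0, each flush with a corner of the seat. Four stretchers, 42 mm wide and 27 mm tall, connect adjacent legs with their undersides at z = 212 mm, each running between the inner faces of the legs it joins and aligned with the legs' outer faces on the other axis.

B is a picture frame with a 157×877 mm rectangular opening (x by z) and a uniform 59 mm border on every side. Frame depth is 19 mm along y. It is built from two vertical stiles running the full outside height and two horizontal rails spanning the gap between the stiles.

The picture frame is on top of the stool, centred.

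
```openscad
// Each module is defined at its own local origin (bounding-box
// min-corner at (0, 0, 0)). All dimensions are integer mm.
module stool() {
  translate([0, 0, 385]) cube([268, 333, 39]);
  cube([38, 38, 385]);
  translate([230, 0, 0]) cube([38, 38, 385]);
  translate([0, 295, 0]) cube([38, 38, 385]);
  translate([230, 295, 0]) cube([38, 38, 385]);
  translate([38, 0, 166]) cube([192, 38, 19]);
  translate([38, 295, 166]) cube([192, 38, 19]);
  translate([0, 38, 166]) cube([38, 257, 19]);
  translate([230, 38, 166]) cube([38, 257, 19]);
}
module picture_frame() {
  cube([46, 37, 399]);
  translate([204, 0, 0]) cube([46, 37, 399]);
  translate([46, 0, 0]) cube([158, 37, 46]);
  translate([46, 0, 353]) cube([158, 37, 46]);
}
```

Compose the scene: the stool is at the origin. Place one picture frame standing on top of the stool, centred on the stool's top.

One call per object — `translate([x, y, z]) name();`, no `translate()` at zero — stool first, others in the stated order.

stool();
translate([9, 148, 424]) picture_frame();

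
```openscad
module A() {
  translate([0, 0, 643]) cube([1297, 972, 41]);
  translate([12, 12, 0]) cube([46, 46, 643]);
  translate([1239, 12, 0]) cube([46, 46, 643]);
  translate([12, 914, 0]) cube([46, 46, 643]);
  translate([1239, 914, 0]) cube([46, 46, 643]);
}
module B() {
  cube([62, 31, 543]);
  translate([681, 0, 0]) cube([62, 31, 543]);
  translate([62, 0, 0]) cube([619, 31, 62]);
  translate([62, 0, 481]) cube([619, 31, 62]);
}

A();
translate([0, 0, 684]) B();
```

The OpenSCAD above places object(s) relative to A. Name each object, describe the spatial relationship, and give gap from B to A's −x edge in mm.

The picture frame's min-x is at 0; the table's min-x is 0; gap = 0 mm.

A is a table. B is a picture frame. The picture frame is on top of the table. The gap from the picture frame to the table's −x edge is 0 mm.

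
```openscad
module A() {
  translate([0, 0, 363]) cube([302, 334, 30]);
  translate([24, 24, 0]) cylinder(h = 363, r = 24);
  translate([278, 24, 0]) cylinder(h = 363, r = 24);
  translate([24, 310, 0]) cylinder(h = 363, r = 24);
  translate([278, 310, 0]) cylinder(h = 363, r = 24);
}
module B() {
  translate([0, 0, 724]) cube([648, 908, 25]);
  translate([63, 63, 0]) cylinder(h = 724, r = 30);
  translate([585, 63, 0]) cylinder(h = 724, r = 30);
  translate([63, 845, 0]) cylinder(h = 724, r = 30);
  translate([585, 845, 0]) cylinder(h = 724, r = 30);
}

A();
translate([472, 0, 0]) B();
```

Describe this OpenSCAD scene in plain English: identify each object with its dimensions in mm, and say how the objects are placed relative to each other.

A is a simple wooden stool: a rectangular seat 302 mm (x) by 334 mm (y), 30 mm thick, top face at z = 393 mm, on four round legs, each 48 mm in diameter. The legs rest on z = 0, each leg's axis is inset half a diameter from the nearest pair of seat edges (so the leg's bounding box is flush with the corner).

B is a table with a 648×908 mm rectangular top, 25 mm thick, top surface at z = 749 mm, supported by four round legs of 60 mm diameter, each leg's bounding box inset 33 mm from the nearest pair of top edges, running from the floor.

The table is on the floor beside the stool on its +x side.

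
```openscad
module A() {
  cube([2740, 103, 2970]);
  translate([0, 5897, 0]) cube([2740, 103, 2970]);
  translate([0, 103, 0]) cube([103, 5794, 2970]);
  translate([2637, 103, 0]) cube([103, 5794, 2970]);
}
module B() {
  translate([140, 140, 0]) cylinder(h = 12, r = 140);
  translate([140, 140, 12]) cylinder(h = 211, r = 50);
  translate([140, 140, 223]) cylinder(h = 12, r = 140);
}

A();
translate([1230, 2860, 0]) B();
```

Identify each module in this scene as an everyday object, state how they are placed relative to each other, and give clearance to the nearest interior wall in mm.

Clearances: x = 1127, y = 2757; minimum 1127 mm.

A is a house frame. B is a spool. The spool sits inside the house frame, centred. The clearance to the nearest interior wall is 1127 mm.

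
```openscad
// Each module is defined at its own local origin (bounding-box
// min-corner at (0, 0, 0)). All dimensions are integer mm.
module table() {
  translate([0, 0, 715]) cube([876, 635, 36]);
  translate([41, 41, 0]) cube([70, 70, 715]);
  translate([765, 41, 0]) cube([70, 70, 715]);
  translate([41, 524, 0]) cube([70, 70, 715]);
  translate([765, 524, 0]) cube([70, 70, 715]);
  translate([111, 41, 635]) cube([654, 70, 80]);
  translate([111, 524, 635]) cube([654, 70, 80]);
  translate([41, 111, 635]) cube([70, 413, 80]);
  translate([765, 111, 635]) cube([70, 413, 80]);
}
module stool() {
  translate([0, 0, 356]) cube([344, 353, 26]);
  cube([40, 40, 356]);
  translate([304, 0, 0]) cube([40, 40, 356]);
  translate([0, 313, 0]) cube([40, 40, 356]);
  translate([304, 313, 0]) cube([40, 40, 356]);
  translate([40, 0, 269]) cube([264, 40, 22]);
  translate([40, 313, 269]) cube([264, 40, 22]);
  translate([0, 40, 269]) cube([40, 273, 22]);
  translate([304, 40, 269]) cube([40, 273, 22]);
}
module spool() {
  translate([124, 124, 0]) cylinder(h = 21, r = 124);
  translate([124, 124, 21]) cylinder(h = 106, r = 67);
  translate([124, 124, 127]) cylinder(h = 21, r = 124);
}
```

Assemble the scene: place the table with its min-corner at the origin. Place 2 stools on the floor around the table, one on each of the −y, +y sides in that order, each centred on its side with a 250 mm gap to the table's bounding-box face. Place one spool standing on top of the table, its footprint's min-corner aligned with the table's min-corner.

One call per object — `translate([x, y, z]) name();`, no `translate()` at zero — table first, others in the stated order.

table();
translate([266, -603, 0]) stool();
translate([266, 885, 0]) stool();
translate([0, 0, 751]) spool();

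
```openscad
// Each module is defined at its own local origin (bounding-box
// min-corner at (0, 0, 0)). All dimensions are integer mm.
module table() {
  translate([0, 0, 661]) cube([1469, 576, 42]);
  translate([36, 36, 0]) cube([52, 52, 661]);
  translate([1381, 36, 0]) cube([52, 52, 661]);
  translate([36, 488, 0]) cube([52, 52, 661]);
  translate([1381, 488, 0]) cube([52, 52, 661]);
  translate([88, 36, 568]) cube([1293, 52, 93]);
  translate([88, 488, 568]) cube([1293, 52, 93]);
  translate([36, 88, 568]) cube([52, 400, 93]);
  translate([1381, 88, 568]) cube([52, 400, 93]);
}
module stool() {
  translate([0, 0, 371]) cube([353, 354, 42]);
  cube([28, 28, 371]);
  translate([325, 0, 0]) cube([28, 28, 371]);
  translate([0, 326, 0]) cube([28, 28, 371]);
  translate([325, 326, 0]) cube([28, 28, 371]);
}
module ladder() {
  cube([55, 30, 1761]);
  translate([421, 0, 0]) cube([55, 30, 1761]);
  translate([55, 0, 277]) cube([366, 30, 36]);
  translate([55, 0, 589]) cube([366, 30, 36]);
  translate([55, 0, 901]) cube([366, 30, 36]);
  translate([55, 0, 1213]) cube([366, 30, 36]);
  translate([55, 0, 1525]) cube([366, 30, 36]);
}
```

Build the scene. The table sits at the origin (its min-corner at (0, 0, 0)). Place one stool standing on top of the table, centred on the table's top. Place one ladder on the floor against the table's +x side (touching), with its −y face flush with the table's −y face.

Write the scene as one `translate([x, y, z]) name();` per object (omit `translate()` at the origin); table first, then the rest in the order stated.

table();
translate([558, 111, 703]) stool();
translate([1469, 0, 0]) ladder();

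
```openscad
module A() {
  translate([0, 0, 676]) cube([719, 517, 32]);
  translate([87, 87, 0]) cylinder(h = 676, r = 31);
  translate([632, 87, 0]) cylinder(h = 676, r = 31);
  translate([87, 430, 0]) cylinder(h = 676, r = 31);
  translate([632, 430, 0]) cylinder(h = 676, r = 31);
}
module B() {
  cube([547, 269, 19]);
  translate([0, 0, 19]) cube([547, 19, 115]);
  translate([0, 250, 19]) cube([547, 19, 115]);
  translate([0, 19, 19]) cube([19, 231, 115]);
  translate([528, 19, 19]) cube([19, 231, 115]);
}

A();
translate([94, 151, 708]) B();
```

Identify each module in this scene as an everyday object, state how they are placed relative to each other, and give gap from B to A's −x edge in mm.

A is a table. B is an open box. The open box is on top of the table. The gap from the open box to the table's −x edge is 94 mm.

The open box's min-x is at 94; the table's min-x is 0; gap = 94 mm.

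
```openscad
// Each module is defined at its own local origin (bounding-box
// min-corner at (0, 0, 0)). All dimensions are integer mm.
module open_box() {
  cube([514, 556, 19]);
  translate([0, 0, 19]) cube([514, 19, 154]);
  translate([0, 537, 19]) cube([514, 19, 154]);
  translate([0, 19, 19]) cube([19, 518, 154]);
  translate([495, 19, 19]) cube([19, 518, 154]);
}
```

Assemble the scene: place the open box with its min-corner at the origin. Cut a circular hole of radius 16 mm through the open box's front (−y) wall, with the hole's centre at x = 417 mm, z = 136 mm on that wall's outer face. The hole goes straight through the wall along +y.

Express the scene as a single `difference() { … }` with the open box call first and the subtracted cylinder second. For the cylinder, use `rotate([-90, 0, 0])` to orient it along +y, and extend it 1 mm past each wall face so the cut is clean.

difference() {
  open_box();
  translate([417, -1, 136]) rotate([-90, 0, 0]) cylinder(h = 21, r = 16);
}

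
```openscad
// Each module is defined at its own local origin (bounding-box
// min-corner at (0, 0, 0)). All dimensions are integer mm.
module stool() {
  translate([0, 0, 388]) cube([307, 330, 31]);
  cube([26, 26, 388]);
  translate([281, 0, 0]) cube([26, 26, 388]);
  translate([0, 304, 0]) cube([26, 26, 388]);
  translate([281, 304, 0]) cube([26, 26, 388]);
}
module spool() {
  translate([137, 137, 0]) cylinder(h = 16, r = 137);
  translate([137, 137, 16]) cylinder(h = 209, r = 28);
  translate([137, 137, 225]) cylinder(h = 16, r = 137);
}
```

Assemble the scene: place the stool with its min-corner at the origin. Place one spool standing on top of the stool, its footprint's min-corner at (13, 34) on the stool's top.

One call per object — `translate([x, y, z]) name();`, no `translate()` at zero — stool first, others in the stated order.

stool();
translate([13, 34, 419]) spool();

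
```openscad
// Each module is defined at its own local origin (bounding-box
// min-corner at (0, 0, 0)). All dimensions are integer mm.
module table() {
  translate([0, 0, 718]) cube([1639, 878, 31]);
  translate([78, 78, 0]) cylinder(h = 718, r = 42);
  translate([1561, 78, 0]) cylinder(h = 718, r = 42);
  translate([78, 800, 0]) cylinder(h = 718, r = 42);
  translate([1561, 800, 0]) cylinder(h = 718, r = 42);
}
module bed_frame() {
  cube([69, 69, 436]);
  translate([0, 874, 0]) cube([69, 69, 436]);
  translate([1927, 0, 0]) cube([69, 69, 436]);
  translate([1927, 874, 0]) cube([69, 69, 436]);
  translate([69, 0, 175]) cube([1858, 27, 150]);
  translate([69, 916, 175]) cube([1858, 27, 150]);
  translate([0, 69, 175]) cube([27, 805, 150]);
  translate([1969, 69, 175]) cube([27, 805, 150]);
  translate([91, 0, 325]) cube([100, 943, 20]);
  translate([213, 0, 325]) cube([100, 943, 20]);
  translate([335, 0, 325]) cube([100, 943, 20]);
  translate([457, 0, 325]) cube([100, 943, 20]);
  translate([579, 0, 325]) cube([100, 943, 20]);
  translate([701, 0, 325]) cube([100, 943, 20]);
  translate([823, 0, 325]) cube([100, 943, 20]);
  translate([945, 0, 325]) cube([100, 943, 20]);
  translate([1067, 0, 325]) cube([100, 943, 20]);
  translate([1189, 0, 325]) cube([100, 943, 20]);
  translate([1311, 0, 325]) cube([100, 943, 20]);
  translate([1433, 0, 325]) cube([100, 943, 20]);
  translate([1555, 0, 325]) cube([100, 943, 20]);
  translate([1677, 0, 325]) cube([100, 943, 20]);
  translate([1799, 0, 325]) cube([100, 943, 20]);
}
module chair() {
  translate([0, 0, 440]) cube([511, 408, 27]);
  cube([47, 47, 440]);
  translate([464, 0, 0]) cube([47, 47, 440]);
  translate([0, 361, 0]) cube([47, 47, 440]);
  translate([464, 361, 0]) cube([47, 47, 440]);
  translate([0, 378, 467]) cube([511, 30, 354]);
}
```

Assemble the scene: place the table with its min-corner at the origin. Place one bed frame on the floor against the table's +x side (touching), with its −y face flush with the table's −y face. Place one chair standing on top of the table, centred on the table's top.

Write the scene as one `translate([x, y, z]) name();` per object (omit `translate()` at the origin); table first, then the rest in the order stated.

table();
translate([1639, 0, 0]) bed_frame();
translate([564, 235, 749]) chair();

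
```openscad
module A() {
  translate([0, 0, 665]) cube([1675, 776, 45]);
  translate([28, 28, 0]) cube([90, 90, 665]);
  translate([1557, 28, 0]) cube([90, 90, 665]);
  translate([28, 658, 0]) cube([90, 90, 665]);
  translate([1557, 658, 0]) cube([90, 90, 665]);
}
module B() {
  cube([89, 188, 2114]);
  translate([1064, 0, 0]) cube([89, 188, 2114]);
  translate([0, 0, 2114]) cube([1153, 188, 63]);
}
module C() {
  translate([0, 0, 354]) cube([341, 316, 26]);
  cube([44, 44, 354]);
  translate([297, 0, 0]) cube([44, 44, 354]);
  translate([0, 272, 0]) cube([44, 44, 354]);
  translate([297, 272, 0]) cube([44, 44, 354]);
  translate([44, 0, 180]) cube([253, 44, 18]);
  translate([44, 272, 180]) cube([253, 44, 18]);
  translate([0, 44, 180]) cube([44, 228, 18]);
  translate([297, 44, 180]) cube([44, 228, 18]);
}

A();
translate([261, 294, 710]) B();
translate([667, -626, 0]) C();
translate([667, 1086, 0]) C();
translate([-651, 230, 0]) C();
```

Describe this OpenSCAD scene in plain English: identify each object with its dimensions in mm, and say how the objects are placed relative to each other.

A is a rectangular dining table. The top is 1675×776×45 mm with its upper surface at z = 710 mm. It stands on four 90×90 mm square legs, each inset 28 mm from the nearest pair of top edges, running from the floor to the underside of the top.

B is a door frame. The clear opening is 975 mm wide and 2114 mm high. Two 89 mm wide jambs, 188 mm deep, stand either side of the opening from the floor to the top of the opening. A 63 mm thick head sits across the top of both jambs, spanning the full outside width of the frame.

C is a four-legged stool. The seat is a 341×316×26 mm slab whose top surface is at z = 380 mm; four square legs, each 44×44 mm in cross-section, run from the floor (z = 0) to the underside of the seat, each flush with a corner of the seat. Four stretchers, 44 mm wide and 18 mm tall, connect adjacent legs with their undersides at z = 180 mm, each running between the inner faces of the legs it joins and aligned with the legs' outer faces on the other axis.

The door frame is on top of the table, centred. Three stools sit around the table at the −y, +y, −x sides.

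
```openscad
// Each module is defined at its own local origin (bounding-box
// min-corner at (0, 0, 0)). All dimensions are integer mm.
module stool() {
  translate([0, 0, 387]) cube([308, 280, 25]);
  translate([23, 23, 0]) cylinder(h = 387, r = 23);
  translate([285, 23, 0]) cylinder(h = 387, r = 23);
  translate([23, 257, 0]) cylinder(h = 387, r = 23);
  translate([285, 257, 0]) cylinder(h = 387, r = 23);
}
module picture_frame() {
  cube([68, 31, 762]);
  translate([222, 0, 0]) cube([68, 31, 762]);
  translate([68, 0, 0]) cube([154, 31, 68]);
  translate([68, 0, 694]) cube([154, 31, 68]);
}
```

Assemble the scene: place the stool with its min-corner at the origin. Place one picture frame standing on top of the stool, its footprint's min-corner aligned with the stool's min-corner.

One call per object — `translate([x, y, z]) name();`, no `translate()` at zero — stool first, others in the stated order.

stool();
translate([0, 0, 412]) picture_frame();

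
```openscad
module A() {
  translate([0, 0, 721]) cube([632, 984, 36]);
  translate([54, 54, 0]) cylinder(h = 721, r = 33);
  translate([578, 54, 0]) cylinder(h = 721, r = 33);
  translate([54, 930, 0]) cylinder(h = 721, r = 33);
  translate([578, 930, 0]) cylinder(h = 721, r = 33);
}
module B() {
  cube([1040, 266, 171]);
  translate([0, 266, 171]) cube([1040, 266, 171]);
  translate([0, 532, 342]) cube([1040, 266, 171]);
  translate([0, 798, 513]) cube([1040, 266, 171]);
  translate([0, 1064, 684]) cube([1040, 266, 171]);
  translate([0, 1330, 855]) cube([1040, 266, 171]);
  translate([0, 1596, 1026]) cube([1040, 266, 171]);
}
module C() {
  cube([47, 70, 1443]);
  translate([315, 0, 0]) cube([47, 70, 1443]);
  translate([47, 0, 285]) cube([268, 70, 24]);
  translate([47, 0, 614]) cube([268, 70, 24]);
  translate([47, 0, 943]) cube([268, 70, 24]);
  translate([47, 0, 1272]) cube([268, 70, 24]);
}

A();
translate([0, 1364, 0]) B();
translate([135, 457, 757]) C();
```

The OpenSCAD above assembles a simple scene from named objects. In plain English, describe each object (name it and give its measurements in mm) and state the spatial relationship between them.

A is a rectangular dining table. The top is 632×984×36 mm with its upper surface at z = 757 mm. It stands on four round legs of 66 mm diameter, each leg's bounding box inset 21 mm from the nearest pair of top edges, running from the floor to the underside of the top.

B is a run of 7 identical solid stair steps. Each tread is 1040×266 mm and each step block is 171 mm high. Step 1 rests on the floor; step k is offset from step 1 by (k−1)×266 mm in y and (k−1)×171 mm in z.

C is a straight ladder. Two 47×70 mm vertical rails, 1443 mm tall, stand 362 mm apart (outside-to-outside) with their front faces coplanar on the −y side. 4 rungs, each 70 mm deep and 24 mm tall, span between the inner faces of the rails, front faces flush with the rails. The lowest rung's underside is at z = 285 mm and rungs are spaced 329 mm apart (underside to underside).

The staircase is on the floor beside the table on its +y side. The ladder is on top of the table, centred.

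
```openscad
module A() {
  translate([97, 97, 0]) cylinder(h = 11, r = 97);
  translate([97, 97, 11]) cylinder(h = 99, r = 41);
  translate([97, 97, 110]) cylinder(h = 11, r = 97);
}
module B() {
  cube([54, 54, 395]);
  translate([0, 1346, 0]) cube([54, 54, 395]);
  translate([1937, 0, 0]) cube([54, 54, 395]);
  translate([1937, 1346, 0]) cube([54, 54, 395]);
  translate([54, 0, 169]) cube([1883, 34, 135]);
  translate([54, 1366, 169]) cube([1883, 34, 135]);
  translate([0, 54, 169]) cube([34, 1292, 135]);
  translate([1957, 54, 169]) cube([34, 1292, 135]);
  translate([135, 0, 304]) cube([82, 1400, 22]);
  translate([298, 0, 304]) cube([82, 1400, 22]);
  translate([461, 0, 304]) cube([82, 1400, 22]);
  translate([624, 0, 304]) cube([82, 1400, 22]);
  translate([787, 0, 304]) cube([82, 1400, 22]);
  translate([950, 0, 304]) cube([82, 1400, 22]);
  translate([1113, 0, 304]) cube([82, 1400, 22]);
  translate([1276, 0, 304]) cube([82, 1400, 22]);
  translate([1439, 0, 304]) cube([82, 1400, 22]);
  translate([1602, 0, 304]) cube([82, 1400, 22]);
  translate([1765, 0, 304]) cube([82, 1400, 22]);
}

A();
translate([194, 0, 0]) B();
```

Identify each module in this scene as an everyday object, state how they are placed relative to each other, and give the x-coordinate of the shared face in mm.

The spool's +x face and the bed frame's −x face are both at x = 194 mm.

A is a spool. B is a bed frame. The bed frame is against the spool's +x side, with their −y faces flush. The x-coordinate of the shared face is 194 mm.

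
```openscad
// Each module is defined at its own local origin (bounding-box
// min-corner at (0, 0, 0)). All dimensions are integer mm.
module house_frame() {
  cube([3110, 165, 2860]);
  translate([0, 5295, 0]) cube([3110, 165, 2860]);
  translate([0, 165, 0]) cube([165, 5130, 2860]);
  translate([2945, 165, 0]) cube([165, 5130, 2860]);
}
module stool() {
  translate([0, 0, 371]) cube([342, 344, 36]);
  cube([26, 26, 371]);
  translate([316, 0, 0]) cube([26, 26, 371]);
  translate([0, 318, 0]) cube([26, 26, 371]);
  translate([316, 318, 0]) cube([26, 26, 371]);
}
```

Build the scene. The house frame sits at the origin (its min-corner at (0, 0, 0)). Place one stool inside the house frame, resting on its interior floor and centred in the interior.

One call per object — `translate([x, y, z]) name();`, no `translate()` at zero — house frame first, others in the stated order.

house_frame();
translate([1384, 2558, 0]) stool();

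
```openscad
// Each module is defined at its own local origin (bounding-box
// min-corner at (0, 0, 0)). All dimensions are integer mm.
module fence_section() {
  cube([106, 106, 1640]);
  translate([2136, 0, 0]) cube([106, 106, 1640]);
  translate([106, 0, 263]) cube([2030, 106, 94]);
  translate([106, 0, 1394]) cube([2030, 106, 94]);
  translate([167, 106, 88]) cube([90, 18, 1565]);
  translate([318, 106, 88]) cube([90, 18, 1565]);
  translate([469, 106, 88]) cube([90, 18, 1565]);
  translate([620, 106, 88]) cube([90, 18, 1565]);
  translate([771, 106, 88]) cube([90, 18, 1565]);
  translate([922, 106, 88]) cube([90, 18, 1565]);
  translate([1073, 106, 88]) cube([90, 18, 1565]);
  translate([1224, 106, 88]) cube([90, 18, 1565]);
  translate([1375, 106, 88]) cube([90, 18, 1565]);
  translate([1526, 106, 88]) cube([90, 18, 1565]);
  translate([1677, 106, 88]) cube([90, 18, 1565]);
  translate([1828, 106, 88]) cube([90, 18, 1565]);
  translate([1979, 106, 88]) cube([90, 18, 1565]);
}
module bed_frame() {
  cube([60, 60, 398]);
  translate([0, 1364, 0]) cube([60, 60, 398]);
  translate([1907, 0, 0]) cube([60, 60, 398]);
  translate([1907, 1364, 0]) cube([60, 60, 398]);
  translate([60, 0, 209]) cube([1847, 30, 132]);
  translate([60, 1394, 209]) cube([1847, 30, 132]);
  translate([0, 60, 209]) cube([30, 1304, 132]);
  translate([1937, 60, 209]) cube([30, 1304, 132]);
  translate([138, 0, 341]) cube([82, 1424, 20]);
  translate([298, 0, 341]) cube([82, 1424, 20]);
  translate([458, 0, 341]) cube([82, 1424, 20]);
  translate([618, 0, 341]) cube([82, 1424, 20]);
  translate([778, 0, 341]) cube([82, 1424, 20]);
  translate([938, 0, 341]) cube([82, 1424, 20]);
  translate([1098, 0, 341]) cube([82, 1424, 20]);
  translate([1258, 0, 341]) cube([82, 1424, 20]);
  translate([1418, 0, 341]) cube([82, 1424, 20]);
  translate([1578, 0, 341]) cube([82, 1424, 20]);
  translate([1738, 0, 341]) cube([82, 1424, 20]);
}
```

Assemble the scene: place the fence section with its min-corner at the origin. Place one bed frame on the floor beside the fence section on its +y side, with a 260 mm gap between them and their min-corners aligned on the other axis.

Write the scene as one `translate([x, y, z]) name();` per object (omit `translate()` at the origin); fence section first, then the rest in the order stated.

fence_section();
translate([0, 384, 0]) bed_frame();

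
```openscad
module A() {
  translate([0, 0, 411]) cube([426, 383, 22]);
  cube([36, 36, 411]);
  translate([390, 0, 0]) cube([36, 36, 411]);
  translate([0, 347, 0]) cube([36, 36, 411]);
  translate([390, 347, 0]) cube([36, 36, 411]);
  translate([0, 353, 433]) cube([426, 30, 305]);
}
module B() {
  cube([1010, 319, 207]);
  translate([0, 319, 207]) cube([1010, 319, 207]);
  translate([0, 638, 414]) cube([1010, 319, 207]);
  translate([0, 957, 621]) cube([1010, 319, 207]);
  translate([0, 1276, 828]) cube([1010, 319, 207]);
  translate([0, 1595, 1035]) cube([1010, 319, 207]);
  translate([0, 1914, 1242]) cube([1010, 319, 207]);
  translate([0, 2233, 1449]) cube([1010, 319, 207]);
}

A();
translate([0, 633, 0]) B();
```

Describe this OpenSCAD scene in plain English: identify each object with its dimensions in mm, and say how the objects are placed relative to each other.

A is a chair: 426×383 mm seat, 22 mm thick, top at z = 433 mm, on four 36 mm square corner legs flush with the seat edges. A 30 mm thick backrest slab spans the full seat width, extending 305 mm above the seat top, its back face flush with the seat's +y edge.

B is a run of 8 identical solid stair steps. Each tread is 1010×319 mm and each step block is 207 mm high. Step 1 rests on the floor; step k is offset from step 1 by (k−1)×319 mm in y and (k−1)×207 mm in z.

The staircase is on the floor beside the chair on its +y side.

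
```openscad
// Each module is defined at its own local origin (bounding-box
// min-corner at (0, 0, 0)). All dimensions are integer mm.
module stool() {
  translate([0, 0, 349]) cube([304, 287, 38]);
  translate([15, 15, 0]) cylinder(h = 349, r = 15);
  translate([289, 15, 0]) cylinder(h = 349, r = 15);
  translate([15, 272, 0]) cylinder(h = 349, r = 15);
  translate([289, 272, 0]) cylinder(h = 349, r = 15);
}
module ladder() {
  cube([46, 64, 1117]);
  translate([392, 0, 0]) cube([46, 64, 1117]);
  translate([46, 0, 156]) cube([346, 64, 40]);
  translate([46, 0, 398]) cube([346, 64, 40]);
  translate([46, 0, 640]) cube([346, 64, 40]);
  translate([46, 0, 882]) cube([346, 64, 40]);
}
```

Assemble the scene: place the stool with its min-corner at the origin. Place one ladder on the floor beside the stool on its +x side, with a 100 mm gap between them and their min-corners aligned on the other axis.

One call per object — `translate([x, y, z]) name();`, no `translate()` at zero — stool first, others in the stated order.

stool();
translate([404, 0, 0]) ladder();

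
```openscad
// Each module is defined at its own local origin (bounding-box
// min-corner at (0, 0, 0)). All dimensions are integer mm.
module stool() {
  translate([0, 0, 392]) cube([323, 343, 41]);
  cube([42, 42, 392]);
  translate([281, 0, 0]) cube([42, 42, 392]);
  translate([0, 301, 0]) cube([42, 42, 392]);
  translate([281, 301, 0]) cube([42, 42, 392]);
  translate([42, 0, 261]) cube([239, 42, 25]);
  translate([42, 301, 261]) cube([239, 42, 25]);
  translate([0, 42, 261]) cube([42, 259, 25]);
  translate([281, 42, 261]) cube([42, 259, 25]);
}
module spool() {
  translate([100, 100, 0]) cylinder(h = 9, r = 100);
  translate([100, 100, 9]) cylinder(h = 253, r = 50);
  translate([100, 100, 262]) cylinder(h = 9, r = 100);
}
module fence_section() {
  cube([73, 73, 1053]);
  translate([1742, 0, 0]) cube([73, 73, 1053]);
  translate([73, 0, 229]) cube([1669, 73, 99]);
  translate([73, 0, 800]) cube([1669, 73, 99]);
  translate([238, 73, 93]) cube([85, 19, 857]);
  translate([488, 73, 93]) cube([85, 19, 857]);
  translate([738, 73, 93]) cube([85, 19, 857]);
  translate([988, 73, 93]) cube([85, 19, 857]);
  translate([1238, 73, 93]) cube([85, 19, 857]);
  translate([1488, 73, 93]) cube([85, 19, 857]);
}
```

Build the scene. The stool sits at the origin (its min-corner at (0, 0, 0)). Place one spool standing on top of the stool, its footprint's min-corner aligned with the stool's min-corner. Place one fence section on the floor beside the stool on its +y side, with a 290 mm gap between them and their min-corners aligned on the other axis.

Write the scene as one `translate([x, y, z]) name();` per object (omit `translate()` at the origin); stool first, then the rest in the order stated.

stool();
translate([0, 0, 433]) spool();
translate([0, 633, 0]) fence_section();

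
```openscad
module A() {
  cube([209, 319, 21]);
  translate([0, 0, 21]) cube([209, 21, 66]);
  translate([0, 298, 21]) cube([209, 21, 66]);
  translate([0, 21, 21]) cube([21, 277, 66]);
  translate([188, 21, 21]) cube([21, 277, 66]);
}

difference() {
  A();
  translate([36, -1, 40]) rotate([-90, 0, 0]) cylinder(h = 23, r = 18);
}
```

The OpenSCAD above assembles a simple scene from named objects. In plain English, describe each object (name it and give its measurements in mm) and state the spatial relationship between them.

A is an open-topped rectangular box: outside dimensions 209×319×87 mm, with a uniform wall and base thickness of 21 mm. The base is a full 209×319 slab on the floor; four walls sit on top of the base. The front and back walls (the −y and +y sides) span the full width; the two side walls fit between them.

The open box has a circular hole of radius 18 mm through its front wall, centred at (x = 36, z = 40).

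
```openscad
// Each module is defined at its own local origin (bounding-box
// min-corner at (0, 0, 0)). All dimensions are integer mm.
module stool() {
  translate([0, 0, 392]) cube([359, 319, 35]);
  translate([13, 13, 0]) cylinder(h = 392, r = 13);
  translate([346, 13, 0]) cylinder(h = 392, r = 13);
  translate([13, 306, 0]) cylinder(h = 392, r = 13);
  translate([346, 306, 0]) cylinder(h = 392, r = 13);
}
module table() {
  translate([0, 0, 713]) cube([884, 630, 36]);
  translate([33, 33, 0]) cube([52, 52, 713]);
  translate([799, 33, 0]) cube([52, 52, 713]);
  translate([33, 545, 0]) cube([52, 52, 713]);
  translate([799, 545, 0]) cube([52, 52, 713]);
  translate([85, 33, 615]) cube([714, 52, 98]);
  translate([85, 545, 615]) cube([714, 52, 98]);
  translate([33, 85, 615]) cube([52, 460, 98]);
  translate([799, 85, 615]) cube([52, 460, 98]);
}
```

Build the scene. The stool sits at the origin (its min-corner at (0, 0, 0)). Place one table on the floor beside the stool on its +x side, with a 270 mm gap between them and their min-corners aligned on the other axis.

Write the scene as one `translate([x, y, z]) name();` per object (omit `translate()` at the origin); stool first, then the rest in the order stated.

stool();
translate([629, 0, 0]) table();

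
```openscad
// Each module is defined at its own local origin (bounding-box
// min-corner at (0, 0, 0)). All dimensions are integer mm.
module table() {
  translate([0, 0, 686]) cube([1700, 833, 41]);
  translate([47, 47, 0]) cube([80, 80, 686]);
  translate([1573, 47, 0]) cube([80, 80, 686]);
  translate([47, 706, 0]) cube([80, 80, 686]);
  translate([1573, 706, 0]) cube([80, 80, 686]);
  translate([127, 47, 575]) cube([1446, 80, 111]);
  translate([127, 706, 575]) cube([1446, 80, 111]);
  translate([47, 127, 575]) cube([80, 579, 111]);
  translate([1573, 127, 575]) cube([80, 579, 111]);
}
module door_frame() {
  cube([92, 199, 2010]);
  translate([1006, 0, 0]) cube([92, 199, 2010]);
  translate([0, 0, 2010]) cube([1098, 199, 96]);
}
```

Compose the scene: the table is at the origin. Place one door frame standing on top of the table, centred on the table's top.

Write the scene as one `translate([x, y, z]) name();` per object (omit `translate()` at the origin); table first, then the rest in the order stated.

table();
translate([301, 317, 727]) door_frame();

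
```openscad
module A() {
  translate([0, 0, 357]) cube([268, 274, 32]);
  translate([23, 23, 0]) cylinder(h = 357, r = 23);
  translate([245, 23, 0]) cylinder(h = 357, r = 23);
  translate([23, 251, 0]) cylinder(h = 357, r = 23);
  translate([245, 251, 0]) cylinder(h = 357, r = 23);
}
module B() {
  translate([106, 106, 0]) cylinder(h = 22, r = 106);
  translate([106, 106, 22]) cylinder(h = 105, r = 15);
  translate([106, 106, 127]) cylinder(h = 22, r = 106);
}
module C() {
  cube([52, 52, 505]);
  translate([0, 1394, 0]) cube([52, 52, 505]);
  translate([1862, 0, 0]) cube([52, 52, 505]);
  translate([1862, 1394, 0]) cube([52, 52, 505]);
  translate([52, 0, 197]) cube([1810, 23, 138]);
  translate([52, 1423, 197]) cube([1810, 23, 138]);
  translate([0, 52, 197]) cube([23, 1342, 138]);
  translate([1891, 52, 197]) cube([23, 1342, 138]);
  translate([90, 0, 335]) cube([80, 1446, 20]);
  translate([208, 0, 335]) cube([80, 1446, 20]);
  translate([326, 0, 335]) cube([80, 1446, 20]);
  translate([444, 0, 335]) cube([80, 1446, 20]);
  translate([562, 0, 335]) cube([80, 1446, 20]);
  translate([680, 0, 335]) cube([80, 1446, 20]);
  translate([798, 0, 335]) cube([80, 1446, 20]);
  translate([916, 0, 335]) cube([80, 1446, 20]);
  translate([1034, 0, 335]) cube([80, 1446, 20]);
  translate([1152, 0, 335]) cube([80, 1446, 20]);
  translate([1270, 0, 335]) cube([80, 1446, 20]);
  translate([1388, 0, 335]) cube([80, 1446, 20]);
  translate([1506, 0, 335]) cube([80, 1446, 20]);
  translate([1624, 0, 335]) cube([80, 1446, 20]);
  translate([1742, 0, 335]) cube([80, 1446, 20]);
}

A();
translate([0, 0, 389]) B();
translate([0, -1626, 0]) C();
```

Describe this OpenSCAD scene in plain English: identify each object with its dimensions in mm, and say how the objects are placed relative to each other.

A is a four-legged stool. The seat is a 268×274×32 mm slab whose top surface is at z = 389 mm; four round legs, each 46 mm in diameter, run from the floor (z = 0) to the underside of the seat, each leg's axis is inset half a diameter from the nearest pair of seat edges (so the leg's bounding box is flush with the corner).

B is a spool: two coaxial disc flanges of radius 106 mm and thickness 22 mm, joined by a core cylinder of radius 15 mm and height 105 mm. The lower flange rests on z = 0 and the three cylinders share a vertical axis.

C is a bed frame 1914 mm long (x) by 1446 mm wide (y). Four 52×52 mm corner posts, 505 mm tall, at the corners of the footprint. Four rails of 23 mm thickness and 138 mm height run between adjacent posts with their undersides at z = 197 mm, their outer faces flush with the outside of the frame (the two x-running rails run between the posts' inner faces; the two y-running rails run between the posts' inner faces). 15 slats, each 80 mm wide (x) and 20 mm thick, lie across the top of the two x-running rails, running the full 1446 mm width of the frame in y; the slats are evenly spaced along x between the inner faces of the end posts with equal gaps (rounded down to the nearest mm) at the −x end and between each pair — any rounding remainder accumulates at the +x end.

The spool is on top of the stool. The bed frame is on the floor beside the stool on its −y side.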